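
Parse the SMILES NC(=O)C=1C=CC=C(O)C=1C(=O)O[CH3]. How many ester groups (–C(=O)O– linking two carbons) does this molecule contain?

The ester motif appears at heavy-atom position 11 in the SMILES.
Other groups present: 1 amide, 1 hydroxyl.
Ester count: 1.

1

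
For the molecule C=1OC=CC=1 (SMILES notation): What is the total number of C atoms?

4

Count every carbon token in the SMILES (each C, including those in ring-closure positions and inside branches).
Carbon count: 4.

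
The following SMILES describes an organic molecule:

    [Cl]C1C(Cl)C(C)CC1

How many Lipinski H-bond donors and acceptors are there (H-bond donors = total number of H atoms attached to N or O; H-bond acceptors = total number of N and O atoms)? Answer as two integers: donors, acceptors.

0, 0

Donors: find every N or O and count the H atoms it carries.
  (no N or O atoms present)
Lipinski HBD = 0.
Acceptors: N atoms = 0, O atoms = 0 → HBA = 0.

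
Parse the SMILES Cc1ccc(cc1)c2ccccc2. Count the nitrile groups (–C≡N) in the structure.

Scan the SMILES for the nitrile motif — none present.

0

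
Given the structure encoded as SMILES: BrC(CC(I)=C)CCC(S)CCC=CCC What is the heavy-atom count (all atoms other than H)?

16

Every atom symbol written in the SMILES (organic subset) is one heavy atom; implicit H are not written.
Heavy atoms by element → Br:1, C:13, I:1, S:1.
Total: 16.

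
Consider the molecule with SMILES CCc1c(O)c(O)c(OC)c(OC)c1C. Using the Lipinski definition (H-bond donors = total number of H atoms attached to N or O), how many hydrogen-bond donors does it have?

Donors: find every N or O and count the H atoms it carries.
  atom 5 (O): bond orders sum to 1 → 1 H
  atom 7 (O): bond orders sum to 1 → 1 H
  atom 9 (O): bond orders sum to 2 → 0 H
  atom 12 (O): bond orders sum to 2 → 0 H
Lipinski HBD = 2.

2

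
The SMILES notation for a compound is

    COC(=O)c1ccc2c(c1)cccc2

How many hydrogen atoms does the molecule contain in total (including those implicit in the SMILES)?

10

Walk through each heavy atom and fill implicit hydrogens from standard valence (C 4, N 3, O 2, S 2, halogen 1); for lowercase aromatic atoms, an aromatic c carries 1 H when it has two neighbours and 0 H with three, and aromatic n carries 0 H:
  atom 1: C, bond orders sum to 1 (valence 4) → 3 H
  atom 2: O, bond orders sum to 2 (valence 2) → 0 H
  atom 3: C, bond orders sum to 4 (valence 4) → 0 H
  atom 4: O, bond orders sum to 2 (valence 2) → 0 H
  atom 5: aromatic c, 3 neighbours → 0 H
  atom 6: aromatic c, 2 neighbours → 1 H
  atom 7: aromatic c, 2 neighbours → 1 H
  atom 8: aromatic c, 3 neighbours → 0 H
  atom 9: aromatic c, 3 neighbours → 0 H
  atom 10: aromatic c, 2 neighbours → 1 H
  atom 11: aromatic c, 2 neighbours → 1 H
  atom 12: aromatic c, 2 neighbours → 1 H
  atom 13: aromatic c, 2 neighbours → 1 H
  atom 14: aromatic c, 2 neighbours → 1 H
Total hydrogens: 10.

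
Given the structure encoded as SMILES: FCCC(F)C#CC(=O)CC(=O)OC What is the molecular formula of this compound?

C9H10F2O3

Walk through each heavy atom and fill implicit hydrogens from standard valence (C 4, N 3, O 2, S 2, halogen 1):
  atom 1: F (halogen, monovalent) → 0 H
  atom 2: C, bond orders sum to 2 (valence 4) → 2 H
  atom 3: C, bond orders sum to 2 (valence 4) → 2 H
  atom 4: C, bond orders sum to 3 (valence 4) → 1 H
  atom 5: F (halogen, monovalent) → 0 H
  atom 6: C, bond orders sum to 4 (valence 4) → 0 H
  atom 7: C, bond orders sum to 4 (valence 4) → 0 H
  atom 8: C, bond orders sum to 4 (valence 4) → 0 H
  atom 9: O, bond orders sum to 2 (valence 2) → 0 H
  atom 10: C, bond orders sum to 2 (valence 4) → 2 H
  atom 11: C, bond orders sum to 4 (valence 4) → 0 H
  atom 12: O, bond orders sum to 2 (valence 2) → 0 H
  atom 13: O, bond orders sum to 2 (valence 2) → 0 H
  atom 14: C, bond orders sum to 1 (valence 4) → 3 H
Totals → C:9, H:10, F:2, O:3.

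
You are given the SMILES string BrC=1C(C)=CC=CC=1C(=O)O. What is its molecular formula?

Walk through each heavy atom and fill implicit hydrogens from standard valence (C 4, N 3, O 2, S 2, halogen 1):
  atom 1: Br (halogen, monovalent) → 0 H
  atom 2: C, bond orders sum to 4 (valence 4) → 0 H
  atom 3: C, bond orders sum to 4 (valence 4) → 0 H
  atom 4: C, bond orders sum to 1 (valence 4) → 3 H
  atom 5: C, bond orders sum to 3 (valence 4) → 1 H
  atom 6: C, bond orders sum to 3 (valence 4) → 1 H
  atom 7: C, bond orders sum to 3 (valence 4) → 1 H
  atom 8: C, bond orders sum to 4 (valence 4) → 0 H
  atom 9: C, bond orders sum to 4 (valence 4) → 0 H
  atom 10: O, bond orders sum to 2 (valence 2) → 0 H
  atom 11: O, bond orders sum to 1 (valence 2) → 1 H
Totals → C:8, H:7, Br:1, O:2.

C8H7BrO2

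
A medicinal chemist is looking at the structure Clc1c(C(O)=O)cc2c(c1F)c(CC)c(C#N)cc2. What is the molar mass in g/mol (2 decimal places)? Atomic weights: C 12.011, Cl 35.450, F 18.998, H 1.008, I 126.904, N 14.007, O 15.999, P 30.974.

First, the molecular formula is C14H9ClFNO2 (counting implicit H from valence).
  C: 14 × 12.011 = 168.154
  Cl: 1 × 35.450 = 35.450
  F: 1 × 18.998 = 18.998
  H: 9 × 1.008 = 9.072
  N: 1 × 14.007 = 14.007
  O: 2 × 15.999 = 31.998
Sum: 14×12.011 + 1×35.450 + 1×18.998 + 9×1.008 + 1×14.007 + 2×15.999 = 277.679 → 277.68 g/mol.

277.68 g/mol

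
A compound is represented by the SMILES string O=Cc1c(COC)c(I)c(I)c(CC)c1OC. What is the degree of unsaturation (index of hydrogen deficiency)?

5

Molecular formula: C12H14I2O3.
DoU = (2C + 2 + N − H − X) / 2, where X is the halogen count and O/S are ignored.
    = (2·12 + 2 + 0 − 14 − 2) / 2 = 10 / 2 = 5.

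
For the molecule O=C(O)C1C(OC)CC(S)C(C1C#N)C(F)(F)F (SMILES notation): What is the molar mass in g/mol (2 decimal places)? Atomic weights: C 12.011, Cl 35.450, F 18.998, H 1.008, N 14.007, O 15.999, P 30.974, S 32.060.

First, the molecular formula is C10H12F3NO3S (counting implicit H from valence).
  C: 10 × 12.011 = 120.110
  F: 3 × 18.998 = 56.994
  H: 12 × 1.008 = 12.096
  N: 1 × 14.007 = 14.007
  O: 3 × 15.999 = 47.997
  S: 1 × 32.060 = 32.060
Sum: 10×12.011 + 3×18.998 + 12×1.008 + 1×14.007 + 3×15.999 + 1×32.060 = 283.264 → 283.26 g/mol.

283.26 g/mol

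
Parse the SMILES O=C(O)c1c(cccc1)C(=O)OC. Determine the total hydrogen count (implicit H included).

Walk through each heavy atom and fill implicit hydrogens from standard valence (C 4, N 3, O 2, S 2, halogen 1); for lowercase aromatic atoms, an aromatic c carries 1 H when it has two neighbours and 0 H with three, and aromatic n carries 0 H:
  atom 1: O, bond orders sum to 2 (valence 2) → 0 H
  atom 2: C, bond orders sum to 4 (valence 4) → 0 H
  atom 3: O, bond orders sum to 1 (valence 2) → 1 H
  atom 4: aromatic c, 3 neighbours → 0 H
  atom 5: aromatic c, 3 neighbours → 0 H
  atom 6: aromatic c, 2 neighbours → 1 H
  atom 7: aromatic c, 2 neighbours → 1 H
  atom 8: aromatic c, 2 neighbours → 1 H
  atom 9: aromatic c, 2 neighbours → 1 H
  atom 10: C, bond orders sum to 4 (valence 4) → 0 H
  atom 11: O, bond orders sum to 2 (valence 2) → 0 H
  atom 12: O, bond orders sum to 2 (valence 2) → 0 H
  atom 13: C, bond orders sum to 1 (valence 4) → 3 H
Total hydrogens: 8.

8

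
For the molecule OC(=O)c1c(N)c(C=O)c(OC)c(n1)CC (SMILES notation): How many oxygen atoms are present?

4

Scan the SMILES for O atoms (remember two-letter symbols like Cl and Br are single atoms).
Oxygen count: 4.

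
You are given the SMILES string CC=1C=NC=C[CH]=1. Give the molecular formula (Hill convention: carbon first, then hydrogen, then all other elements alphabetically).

C6H7N

Walk through each heavy atom and fill implicit hydrogens from standard valence (C 4, N 3, O 2, S 2, halogen 1):
  atom 1: C, bond orders sum to 1 (valence 4) → 3 H
  atom 2: C, bond orders sum to 4 (valence 4) → 0 H
  atom 3: C, bond orders sum to 3 (valence 4) → 1 H
  atom 4: N, bond orders sum to 3 (valence 3) → 0 H
  atom 5: C, bond orders sum to 3 (valence 4) → 1 H
  atom 6: C, bond orders sum to 3 (valence 4) → 1 H
  atom 7: C with explicit H count 1
Totals → C:6, H:7, N:1.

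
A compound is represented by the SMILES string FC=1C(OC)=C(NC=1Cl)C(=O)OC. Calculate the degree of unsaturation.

Degree of unsaturation = (number of rings) + (number of π bonds).
Ring closures in the SMILES: 1.
π bonds: 3 double bonds (each 1 DoU) → 3 DoU from unsaturation.
Total DoU = 1 + 3 = 4.

4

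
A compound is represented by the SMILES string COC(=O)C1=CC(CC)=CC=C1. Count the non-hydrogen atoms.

12

Every atom symbol written in the SMILES (organic subset) is one heavy atom; implicit H are not written.
Heavy atoms by element → C:10, O:2.
Total: 12.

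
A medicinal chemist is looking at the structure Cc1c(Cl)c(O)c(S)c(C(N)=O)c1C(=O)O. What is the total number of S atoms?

Scan the SMILES for S atoms (remember two-letter symbols like Cl and Br are single atoms).
Sulfur count: 1.

1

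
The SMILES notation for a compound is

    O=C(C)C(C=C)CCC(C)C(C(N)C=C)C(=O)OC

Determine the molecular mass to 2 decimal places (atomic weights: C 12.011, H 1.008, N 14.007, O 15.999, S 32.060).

First, the molecular formula is C15H25NO3 (counting implicit H from valence).
  C: 15 × 12.011 = 180.165
  H: 25 × 1.008 = 25.200
  N: 1 × 14.007 = 14.007
  O: 3 × 15.999 = 47.997
Sum: 15×12.011 + 25×1.008 + 1×14.007 + 3×15.999 = 267.369 → 267.37 g/mol.

267.37 g/mol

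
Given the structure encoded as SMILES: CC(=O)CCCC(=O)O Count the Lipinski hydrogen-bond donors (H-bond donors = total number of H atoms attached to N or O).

1

Donors: find every N or O and count the H atoms it carries.
  atom 3 (O): bond orders sum to 2 → 0 H
  atom 8 (O): bond orders sum to 2 → 0 H
  atom 9 (O): bond orders sum to 1 → 1 H
Lipinski HBD = 1.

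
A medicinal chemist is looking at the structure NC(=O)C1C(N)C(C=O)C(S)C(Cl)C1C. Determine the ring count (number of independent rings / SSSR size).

In SMILES, each pair of matching ring-closure digits denotes one ring-closing bond; the number of such bonds equals the number of independent rings.
Ring-closure bonds here: 1.

1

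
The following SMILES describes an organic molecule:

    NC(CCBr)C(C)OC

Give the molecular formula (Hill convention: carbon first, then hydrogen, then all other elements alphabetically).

Walk through each heavy atom and fill implicit hydrogens from standard valence (C 4, N 3, O 2, S 2, halogen 1):
  atom 1: N, bond orders sum to 1 (valence 3) → 2 H
  atom 2: C, bond orders sum to 3 (valence 4) → 1 H
  atom 3: C, bond orders sum to 2 (valence 4) → 2 H
  atom 4: C, bond orders sum to 2 (valence 4) → 2 H
  atom 5: Br (halogen, monovalent) → 0 H
  atom 6: C, bond orders sum to 3 (valence 4) → 1 H
  atom 7: C, bond orders sum to 1 (valence 4) → 3 H
  atom 8: O, bond orders sum to 2 (valence 2) → 0 H
  atom 9: C, bond orders sum to 1 (valence 4) → 3 H
Totals → C:6, H:14, Br:1, N:1, O:1.

C6H14BrNO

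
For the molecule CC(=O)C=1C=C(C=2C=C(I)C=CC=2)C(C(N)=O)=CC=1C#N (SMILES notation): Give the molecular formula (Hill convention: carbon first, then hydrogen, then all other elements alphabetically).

C16H11IN2O2

Walk through each heavy atom and fill implicit hydrogens from standard valence (C 4, N 3, O 2, S 2, halogen 1):
  atom 1: C, bond orders sum to 1 (valence 4) → 3 H
  atom 2: C, bond orders sum to 4 (valence 4) → 0 H
  atom 3: O, bond orders sum to 2 (valence 2) → 0 H
  atom 4: C, bond orders sum to 4 (valence 4) → 0 H
  atom 5: C, bond orders sum to 3 (valence 4) → 1 H
  atom 6: C, bond orders sum to 4 (valence 4) → 0 H
  atom 7: C, bond orders sum to 4 (valence 4) → 0 H
  atom 8: C, bond orders sum to 3 (valence 4) → 1 H
  atom 9: C, bond orders sum to 4 (valence 4) → 0 H
  atom 10: I (halogen, monovalent) → 0 H
  atom 11: C, bond orders sum to 3 (valence 4) → 1 H
  atom 12: C, bond orders sum to 3 (valence 4) → 1 H
  atom 13: C, bond orders sum to 3 (valence 4) → 1 H
  atom 14: C, bond orders sum to 4 (valence 4) → 0 H
  atom 15: C, bond orders sum to 4 (valence 4) → 0 H
  atom 16: N, bond orders sum to 1 (valence 3) → 2 H
  atom 17: O, bond orders sum to 2 (valence 2) → 0 H
  atom 18: C, bond orders sum to 3 (valence 4) → 1 H
  atom 19: C, bond orders sum to 4 (valence 4) → 0 H
  atom 20: C, bond orders sum to 4 (valence 4) → 0 H
  atom 21: N, bond orders sum to 3 (valence 3) → 0 H
Totals → C:16, H:11, I:1, N:2, O:2.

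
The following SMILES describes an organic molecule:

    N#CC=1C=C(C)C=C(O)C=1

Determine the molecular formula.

Walk through each heavy atom and fill implicit hydrogens from standard valence (C 4, N 3, O 2, S 2, halogen 1):
  atom 1: N, bond orders sum to 3 (valence 3) → 0 H
  atom 2: C, bond orders sum to 4 (valence 4) → 0 H
  atom 3: C, bond orders sum to 4 (valence 4) → 0 H
  atom 4: C, bond orders sum to 3 (valence 4) → 1 H
  atom 5: C, bond orders sum to 4 (valence 4) → 0 H
  atom 6: C, bond orders sum to 1 (valence 4) → 3 H
  atom 7: C, bond orders sum to 3 (valence 4) → 1 H
  atom 8: C, bond orders sum to 4 (valence 4) → 0 H
  atom 9: O, bond orders sum to 1 (valence 2) → 1 H
  atom 10: C, bond orders sum to 3 (valence 4) → 1 H
Totals → C:8, H:7, N:1, O:1.

C8H7NO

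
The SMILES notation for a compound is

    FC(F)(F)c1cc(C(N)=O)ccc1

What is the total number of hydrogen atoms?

Walk through each heavy atom and fill implicit hydrogens from standard valence (C 4, N 3, O 2, S 2, halogen 1); for lowercase aromatic atoms, an aromatic c carries 1 H when it has two neighbours and 0 H with three, and aromatic n carries 0 H:
  atom 1: F (halogen, monovalent) → 0 H
  atom 2: C, bond orders sum to 4 (valence 4) → 0 H
  atom 3: F (halogen, monovalent) → 0 H
  atom 4: F (halogen, monovalent) → 0 H
  atom 5: aromatic c, 3 neighbours → 0 H
  atom 6: aromatic c, 2 neighbours → 1 H
  atom 7: aromatic c, 3 neighbours → 0 H
  atom 8: C, bond orders sum to 4 (valence 4) → 0 H
  atom 9: N, bond orders sum to 1 (valence 3) → 2 H
  atom 10: O, bond orders sum to 2 (valence 2) → 0 H
  atom 11: aromatic c, 2 neighbours → 1 H
  atom 12: aromatic c, 2 neighbours → 1 H
  atom 13: aromatic c, 2 neighbours → 1 H
Total hydrogens: 6.

6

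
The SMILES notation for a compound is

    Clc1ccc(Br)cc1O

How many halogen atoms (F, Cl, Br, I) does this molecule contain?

Halogen atoms appear at heavy-atom positions 1, 6 (1×Br, 1×Cl).
Other groups present: 1 hydroxyl.
Halogen count: 2.

2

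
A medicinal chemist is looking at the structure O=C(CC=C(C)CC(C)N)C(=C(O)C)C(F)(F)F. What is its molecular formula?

Walk through each heavy atom and fill implicit hydrogens from standard valence (C 4, N 3, O 2, S 2, halogen 1):
  atom 1: O, bond orders sum to 2 (valence 2) → 0 H
  atom 2: C, bond orders sum to 4 (valence 4) → 0 H
  atom 3: C, bond orders sum to 2 (valence 4) → 2 H
  atom 4: C, bond orders sum to 3 (valence 4) → 1 H
  atom 5: C, bond orders sum to 4 (valence 4) → 0 H
  atom 6: C, bond orders sum to 1 (valence 4) → 3 H
  atom 7: C, bond orders sum to 2 (valence 4) → 2 H
  atom 8: C, bond orders sum to 3 (valence 4) → 1 H
  atom 9: C, bond orders sum to 1 (valence 4) → 3 H
  atom 10: N, bond orders sum to 1 (valence 3) → 2 H
  atom 11: C, bond orders sum to 4 (valence 4) → 0 H
  atom 12: C, bond orders sum to 4 (valence 4) → 0 H
  atom 13: O, bond orders sum to 1 (valence 2) → 1 H
  atom 14: C, bond orders sum to 1 (valence 4) → 3 H
  atom 15: C, bond orders sum to 4 (valence 4) → 0 H
  atom 16: F (halogen, monovalent) → 0 H
  atom 17: F (halogen, monovalent) → 0 H
  atom 18: F (halogen, monovalent) → 0 H
Totals → C:12, H:18, F:3, N:1, O:2.
In Hill order: C12H18F3NO2.

C12H18F3NO2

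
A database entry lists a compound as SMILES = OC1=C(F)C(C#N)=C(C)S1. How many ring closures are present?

1

In SMILES, each pair of matching ring-closure digits denotes one ring-closing bond; the number of such bonds equals the number of independent rings.
Ring-closure bonds here: 1.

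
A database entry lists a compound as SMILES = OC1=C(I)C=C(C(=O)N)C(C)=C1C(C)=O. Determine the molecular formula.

Walk through each heavy atom and fill implicit hydrogens from standard valence (C 4, N 3, O 2, S 2, halogen 1):
  atom 1: O, bond orders sum to 1 (valence 2) → 1 H
  atom 2: C, bond orders sum to 4 (valence 4) → 0 H
  atom 3: C, bond orders sum to 4 (valence 4) → 0 H
  atom 4: I (halogen, monovalent) → 0 H
  atom 5: C, bond orders sum to 3 (valence 4) → 1 H
  atom 6: C, bond orders sum to 4 (valence 4) → 0 H
  atom 7: C, bond orders sum to 4 (valence 4) → 0 H
  atom 8: O, bond orders sum to 2 (valence 2) → 0 H
  atom 9: N, bond orders sum to 1 (valence 3) → 2 H
  atom 10: C, bond orders sum to 4 (valence 4) → 0 H
  atom 11: C, bond orders sum to 1 (valence 4) → 3 H
  atom 12: C, bond orders sum to 4 (valence 4) → 0 H
  atom 13: C, bond orders sum to 4 (valence 4) → 0 H
  atom 14: C, bond orders sum to 1 (valence 4) → 3 H
  atom 15: O, bond orders sum to 2 (valence 2) → 0 H
Totals → C:10, H:10, I:1, N:1, O:3.

C10H10INO3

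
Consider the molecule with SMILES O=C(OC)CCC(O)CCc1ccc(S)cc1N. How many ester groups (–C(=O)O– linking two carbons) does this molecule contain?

The ester motif appears at heavy-atom position 2 in the SMILES.
Other groups present: 1 hydroxyl, 1 primary amine, 1 thiol.
Ester count: 1.

1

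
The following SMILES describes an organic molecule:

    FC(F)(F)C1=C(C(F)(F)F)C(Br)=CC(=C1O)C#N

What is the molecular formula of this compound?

Walk through each heavy atom and fill implicit hydrogens from standard valence (C 4, N 3, O 2, S 2, halogen 1):
  atom 1: F (halogen, monovalent) → 0 H
  atom 2: C, bond orders sum to 4 (valence 4) → 0 H
  atom 3: F (halogen, monovalent) → 0 H
  atom 4: F (halogen, monovalent) → 0 H
  atom 5: C, bond orders sum to 4 (valence 4) → 0 H
  atom 6: C, bond orders sum to 4 (valence 4) → 0 H
  atom 7: C, bond orders sum to 4 (valence 4) → 0 H
  atom 8: F (halogen, monovalent) → 0 H
  atom 9: F (halogen, monovalent) → 0 H
  atom 10: F (halogen, monovalent) → 0 H
  atom 11: C, bond orders sum to 4 (valence 4) → 0 H
  atom 12: Br (halogen, monovalent) → 0 H
  atom 13: C, bond orders sum to 3 (valence 4) → 1 H
  atom 14: C, bond orders sum to 4 (valence 4) → 0 H
  atom 15: C, bond orders sum to 4 (valence 4) → 0 H
  atom 16: O, bond orders sum to 1 (valence 2) → 1 H
  atom 17: C, bond orders sum to 4 (valence 4) → 0 H
  atom 18: N, bond orders sum to 3 (valence 3) → 0 H
Totals → C:9, H:2, Br:1, F:6, N:1, O:1.
In Hill order: C9H2BrF6NO.

C9H2BrF6NO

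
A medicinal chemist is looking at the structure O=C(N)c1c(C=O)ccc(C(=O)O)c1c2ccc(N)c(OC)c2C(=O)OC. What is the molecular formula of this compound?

C18H16N2O7

Walk through each heavy atom and fill implicit hydrogens from standard valence (C 4, N 3, O 2, S 2, halogen 1); for lowercase aromatic atoms, an aromatic c carries 1 H when it has two neighbours and 0 H with three, and aromatic n carries 0 H:
  atom 1: O, bond orders sum to 2 (valence 2) → 0 H
  atom 2: C, bond orders sum to 4 (valence 4) → 0 H
  atom 3: N, bond orders sum to 1 (valence 3) → 2 H
  atom 4: aromatic c, 3 neighbours → 0 H
  atom 5: aromatic c, 3 neighbours → 0 H
  atom 6: C, bond orders sum to 3 (valence 4) → 1 H
  atom 7: O, bond orders sum to 2 (valence 2) → 0 H
  atom 8: aromatic c, 2 neighbours → 1 H
  atom 9: aromatic c, 2 neighbours → 1 H
  atom 10: aromatic c, 3 neighbours → 0 H
  atom 11: C, bond orders sum to 4 (valence 4) → 0 H
  atom 12: O, bond orders sum to 2 (valence 2) → 0 H
  atom 13: O, bond orders sum to 1 (valence 2) → 1 H
  atom 14: aromatic c, 3 neighbours → 0 H
  atom 15: aromatic c, 3 neighbours → 0 H
  atom 16: aromatic c, 2 neighbours → 1 H
  atom 17: aromatic c, 2 neighbours → 1 H
  atom 18: aromatic c, 3 neighbours → 0 H
  atom 19: N, bond orders sum to 1 (valence 3) → 2 H
  atom 20: aromatic c, 3 neighbours → 0 H
  atom 21: O, bond orders sum to 2 (valence 2) → 0 H
  atom 22: C, bond orders sum to 1 (valence 4) → 3 H
  atom 23: aromatic c, 3 neighbours → 0 H
  atom 24: C, bond orders sum to 4 (valence 4) → 0 H
  atom 25: O, bond orders sum to 2 (valence 2) → 0 H
  atom 26: O, bond orders sum to 2 (valence 2) → 0 H
  atom 27: C, bond orders sum to 1 (valence 4) → 3 H
Totals → C:18, H:16, N:2, O:7.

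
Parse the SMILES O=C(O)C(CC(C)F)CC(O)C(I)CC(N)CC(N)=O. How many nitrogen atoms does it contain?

2

Scan the SMILES for N atoms (remember two-letter symbols like Cl and Br are single atoms).
Nitrogen count: 2.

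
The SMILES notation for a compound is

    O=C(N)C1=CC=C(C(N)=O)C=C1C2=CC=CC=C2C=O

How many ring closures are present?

In SMILES, each pair of matching ring-closure digits denotes one ring-closing bond; the number of such bonds equals the number of independent rings.
Ring-closure bonds here: 2.

2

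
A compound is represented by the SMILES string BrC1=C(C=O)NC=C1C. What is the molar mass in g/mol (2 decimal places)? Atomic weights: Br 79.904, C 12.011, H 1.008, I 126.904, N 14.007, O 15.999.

First, the molecular formula is C6H6BrNO (counting implicit H from valence).
  Br: 1 × 79.904 = 79.904
  C: 6 × 12.011 = 72.066
  H: 6 × 1.008 = 6.048
  N: 1 × 14.007 = 14.007
  O: 1 × 15.999 = 15.999
Sum: 1×79.904 + 6×12.011 + 6×1.008 + 1×14.007 + 1×15.999 = 188.024 → 188.02 g/mol.

188.02 g/mol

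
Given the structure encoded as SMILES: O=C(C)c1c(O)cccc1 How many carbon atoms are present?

8

Count every carbon token in the SMILES (each C, including those in ring-closure positions and inside branches).
Carbon count: 8.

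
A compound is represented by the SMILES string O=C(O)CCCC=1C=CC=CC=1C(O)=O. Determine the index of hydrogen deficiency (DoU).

6

Degree of unsaturation = (number of rings) + (number of π bonds).
Ring closures in the SMILES: 1.
π bonds: 5 double bonds (each 1 DoU) → 5 DoU from unsaturation.
Total DoU = 1 + 5 = 6.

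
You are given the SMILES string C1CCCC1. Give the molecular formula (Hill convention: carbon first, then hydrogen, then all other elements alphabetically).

C5H10

Walk through each heavy atom and fill implicit hydrogens from standard valence (C 4, N 3, O 2, S 2, halogen 1):
  atom 1: C, bond orders sum to 2 (valence 4) → 2 H
  atom 2: C, bond orders sum to 2 (valence 4) → 2 H
  atom 3: C, bond orders sum to 2 (valence 4) → 2 H
  atom 4: C, bond orders sum to 2 (valence 4) → 2 H
  atom 5: C, bond orders sum to 2 (valence 4) → 2 H
Totals → C:5, H:10.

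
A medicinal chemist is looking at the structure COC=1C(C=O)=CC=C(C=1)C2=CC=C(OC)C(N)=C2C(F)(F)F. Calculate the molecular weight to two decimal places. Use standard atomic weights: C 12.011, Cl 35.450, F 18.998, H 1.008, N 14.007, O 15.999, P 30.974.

325.29 g/mol

First, the molecular formula is C16H14F3NO3 (counting implicit H from valence).
  C: 16 × 12.011 = 192.176
  F: 3 × 18.998 = 56.994
  H: 14 × 1.008 = 14.112
  N: 1 × 14.007 = 14.007
  O: 3 × 15.999 = 47.997
Sum: 16×12.011 + 3×18.998 + 14×1.008 + 1×14.007 + 3×15.999 = 325.286 → 325.29 g/mol.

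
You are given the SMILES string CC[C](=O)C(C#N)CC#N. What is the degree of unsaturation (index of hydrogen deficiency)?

Degree of unsaturation = (number of rings) + (number of π bonds).
Ring closures in the SMILES: 0.
π bonds: 1 double bond (each 1 DoU), 2 triple bonds (each 2 DoU) → 5 DoU from unsaturation.
Total DoU = 0 + 5 = 5.

5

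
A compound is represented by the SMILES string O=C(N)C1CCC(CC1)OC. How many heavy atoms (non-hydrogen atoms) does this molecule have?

Every atom symbol written in the SMILES (organic subset) is one heavy atom; implicit H are not written.
Heavy atoms by element → C:8, N:1, O:2.
Total: 11.

11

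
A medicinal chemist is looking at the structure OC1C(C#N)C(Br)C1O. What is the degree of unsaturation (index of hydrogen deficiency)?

3

Degree of unsaturation = (number of rings) + (number of π bonds).
Ring closures in the SMILES: 1.
π bonds: 1 triple bond (each 2 DoU) → 2 DoU from unsaturation.
Total DoU = 1 + 2 = 3.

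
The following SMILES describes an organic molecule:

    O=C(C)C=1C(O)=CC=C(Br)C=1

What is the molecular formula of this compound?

C8H7BrO2

Walk through each heavy atom and fill implicit hydrogens from standard valence (C 4, N 3, O 2, S 2, halogen 1):
  atom 1: O, bond orders sum to 2 (valence 2) → 0 H
  atom 2: C, bond orders sum to 4 (valence 4) → 0 H
  atom 3: C, bond orders sum to 1 (valence 4) → 3 H
  atom 4: C, bond orders sum to 4 (valence 4) → 0 H
  atom 5: C, bond orders sum to 4 (valence 4) → 0 H
  atom 6: O, bond orders sum to 1 (valence 2) → 1 H
  atom 7: C, bond orders sum to 3 (valence 4) → 1 H
  atom 8: C, bond orders sum to 3 (valence 4) → 1 H
  atom 9: C, bond orders sum to 4 (valence 4) → 0 H
  atom 10: Br (halogen, monovalent) → 0 H
  atom 11: C, bond orders sum to 3 (valence 4) → 1 H
Totals → C:8, H:7, Br:1, O:2.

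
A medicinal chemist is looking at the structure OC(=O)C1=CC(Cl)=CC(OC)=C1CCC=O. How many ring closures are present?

1

In SMILES, each pair of matching ring-closure digits denotes one ring-closing bond; the number of such bonds equals the number of independent rings.
Ring-closure bonds here: 1.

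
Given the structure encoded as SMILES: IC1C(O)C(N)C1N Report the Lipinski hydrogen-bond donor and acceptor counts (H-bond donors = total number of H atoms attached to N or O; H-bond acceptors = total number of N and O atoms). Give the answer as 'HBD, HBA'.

Donors: find every N or O and count the H atoms it carries.
  atom 4 (O): bond orders sum to 1 → 1 H
  atom 6 (N): bond orders sum to 1 → 2 H
  atom 8 (N): bond orders sum to 1 → 2 H
Lipinski HBD = 5.
Acceptors: N atoms = 2, O atoms = 1 → HBA = 3.

5, 3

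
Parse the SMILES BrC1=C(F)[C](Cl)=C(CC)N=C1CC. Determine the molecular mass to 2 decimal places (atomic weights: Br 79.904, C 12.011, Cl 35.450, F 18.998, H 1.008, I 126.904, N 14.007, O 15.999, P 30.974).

First, the molecular formula is C9H10BrClFN (counting implicit H from valence).
  Br: 1 × 79.904 = 79.904
  C: 9 × 12.011 = 108.099
  Cl: 1 × 35.450 = 35.450
  F: 1 × 18.998 = 18.998
  H: 10 × 1.008 = 10.080
  N: 1 × 14.007 = 14.007
Sum: 1×79.904 + 9×12.011 + 1×35.450 + 1×18.998 + 10×1.008 + 1×14.007 = 266.538 → 266.54 g/mol.

266.54 g/mol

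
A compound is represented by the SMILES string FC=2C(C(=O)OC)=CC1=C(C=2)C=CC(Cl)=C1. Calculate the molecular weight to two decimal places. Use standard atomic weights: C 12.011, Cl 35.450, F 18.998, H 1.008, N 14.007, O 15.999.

First, the molecular formula is C12H8ClFO2 (counting implicit H from valence).
  C: 12 × 12.011 = 144.132
  Cl: 1 × 35.450 = 35.450
  F: 1 × 18.998 = 18.998
  H: 8 × 1.008 = 8.064
  O: 2 × 15.999 = 31.998
Sum: 12×12.011 + 1×35.450 + 1×18.998 + 8×1.008 + 2×15.999 = 238.642 → 238.64 g/mol.

238.64 g/mol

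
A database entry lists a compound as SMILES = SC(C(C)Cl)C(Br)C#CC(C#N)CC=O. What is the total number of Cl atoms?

1

Scan the SMILES for Cl atoms (remember two-letter symbols like Cl and Br are single atoms).
Chlorine count: 1.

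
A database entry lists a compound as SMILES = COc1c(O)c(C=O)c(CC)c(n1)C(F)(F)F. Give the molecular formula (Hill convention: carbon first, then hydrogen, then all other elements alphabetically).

C10H10F3NO3

Walk through each heavy atom and fill implicit hydrogens from standard valence (C 4, N 3, O 2, S 2, halogen 1); for lowercase aromatic atoms, an aromatic c carries 1 H when it has two neighbours and 0 H with three, and aromatic n carries 0 H:
  atom 1: C, bond orders sum to 1 (valence 4) → 3 H
  atom 2: O, bond orders sum to 2 (valence 2) → 0 H
  atom 3: aromatic c, 3 neighbours → 0 H
  atom 4: aromatic c, 3 neighbours → 0 H
  atom 5: O, bond orders sum to 1 (valence 2) → 1 H
  atom 6: aromatic c, 3 neighbours → 0 H
  atom 7: C, bond orders sum to 3 (valence 4) → 1 H
  atom 8: O, bond orders sum to 2 (valence 2) → 0 H
  atom 9: aromatic c, 3 neighbours → 0 H
  atom 10: C, bond orders sum to 2 (valence 4) → 2 H
  atom 11: C, bond orders sum to 1 (valence 4) → 3 H
  atom 12: aromatic c, 3 neighbours → 0 H
  atom 13: aromatic n, 2 neighbours → 0 H
  atom 14: C, bond orders sum to 4 (valence 4) → 0 H
  atom 15: F (halogen, monovalent) → 0 H
  atom 16: F (halogen, monovalent) → 0 H
  atom 17: F (halogen, monovalent) → 0 H
Totals → C:10, H:10, F:3, N:1, O:3.
In Hill order: C10H10F3NO3.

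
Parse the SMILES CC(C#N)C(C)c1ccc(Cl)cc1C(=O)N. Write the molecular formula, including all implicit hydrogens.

Walk through each heavy atom and fill implicit hydrogens from standard valence (C 4, N 3, O 2, S 2, halogen 1); for lowercase aromatic atoms, an aromatic c carries 1 H when it has two neighbours and 0 H with three, and aromatic n carries 0 H:
  atom 1: C, bond orders sum to 1 (valence 4) → 3 H
  atom 2: C, bond orders sum to 3 (valence 4) → 1 H
  atom 3: C, bond orders sum to 4 (valence 4) → 0 H
  atom 4: N, bond orders sum to 3 (valence 3) → 0 H
  atom 5: C, bond orders sum to 3 (valence 4) → 1 H
  atom 6: C, bond orders sum to 1 (valence 4) → 3 H
  atom 7: aromatic c, 3 neighbours → 0 H
  atom 8: aromatic c, 2 neighbours → 1 H
  atom 9: aromatic c, 2 neighbours → 1 H
  atom 10: aromatic c, 3 neighbours → 0 H
  atom 11: Cl (halogen, monovalent) → 0 H
  atom 12: aromatic c, 2 neighbours → 1 H
  atom 13: aromatic c, 3 neighbours → 0 H
  atom 14: C, bond orders sum to 4 (valence 4) → 0 H
  atom 15: O, bond orders sum to 2 (valence 2) → 0 H
  atom 16: N, bond orders sum to 1 (valence 3) → 2 H
Totals → C:12, H:13, Cl:1, N:2, O:1.

C12H13ClN2O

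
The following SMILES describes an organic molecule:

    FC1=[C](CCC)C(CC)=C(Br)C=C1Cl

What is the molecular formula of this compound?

Walk through each heavy atom and fill implicit hydrogens from standard valence (C 4, N 3, O 2, S 2, halogen 1):
  atom 1: F (halogen, monovalent) → 0 H
  atom 2: C, bond orders sum to 4 (valence 4) → 0 H
  atom 3: C with explicit H count 0
  atom 4: C, bond orders sum to 2 (valence 4) → 2 H
  atom 5: C, bond orders sum to 2 (valence 4) → 2 H
  atom 6: C, bond orders sum to 1 (valence 4) → 3 H
  atom 7: C, bond orders sum to 4 (valence 4) → 0 H
  atom 8: C, bond orders sum to 2 (valence 4) → 2 H
  atom 9: C, bond orders sum to 1 (valence 4) → 3 H
  atom 10: C, bond orders sum to 4 (valence 4) → 0 H
  atom 11: Br (halogen, monovalent) → 0 H
  atom 12: C, bond orders sum to 3 (valence 4) → 1 H
  atom 13: C, bond orders sum to 4 (valence 4) → 0 H
  atom 14: Cl (halogen, monovalent) → 0 H
Totals → C:11, H:13, Br:1, Cl:1, F:1.

C11H13BrClF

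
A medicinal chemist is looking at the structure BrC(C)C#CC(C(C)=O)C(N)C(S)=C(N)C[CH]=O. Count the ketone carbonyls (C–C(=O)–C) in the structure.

The ketone motif appears at heavy-atom position 7 in the SMILES.
Other groups present: 1 aldehyde, 1 alkene, 1 alkyne, 2 primary amine, 1 thiol.
Ketone count: 1.

1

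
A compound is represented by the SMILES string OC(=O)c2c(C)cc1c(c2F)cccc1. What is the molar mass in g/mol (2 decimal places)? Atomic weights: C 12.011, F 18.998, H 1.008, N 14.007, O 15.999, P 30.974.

204.20 g/mol

First, the molecular formula is C12H9FO2 (counting implicit H from valence).
  C: 12 × 12.011 = 144.132
  F: 1 × 18.998 = 18.998
  H: 9 × 1.008 = 9.072
  O: 2 × 15.999 = 31.998
Sum: 12×12.011 + 1×18.998 + 9×1.008 + 2×15.999 = 204.200 → 204.20 g/mol.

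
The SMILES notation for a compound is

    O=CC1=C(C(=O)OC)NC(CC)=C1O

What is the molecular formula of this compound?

C9H11NO4

Walk through each heavy atom and fill implicit hydrogens from standard valence (C 4, N 3, O 2, S 2, halogen 1):
  atom 1: O, bond orders sum to 2 (valence 2) → 0 H
  atom 2: C, bond orders sum to 3 (valence 4) → 1 H
  atom 3: C, bond orders sum to 4 (valence 4) → 0 H
  atom 4: C, bond orders sum to 4 (valence 4) → 0 H
  atom 5: C, bond orders sum to 4 (valence 4) → 0 H
  atom 6: O, bond orders sum to 2 (valence 2) → 0 H
  atom 7: O, bond orders sum to 2 (valence 2) → 0 H
  atom 8: C, bond orders sum to 1 (valence 4) → 3 H
  atom 9: N, bond orders sum to 2 (valence 3) → 1 H
  atom 10: C, bond orders sum to 4 (valence 4) → 0 H
  atom 11: C, bond orders sum to 2 (valence 4) → 2 H
  atom 12: C, bond orders sum to 1 (valence 4) → 3 H
  atom 13: C, bond orders sum to 4 (valence 4) → 0 H
  atom 14: O, bond orders sum to 1 (valence 2) → 1 H
Totals → C:9, H:11, N:1, O:4.
In Hill order: C9H11NO4.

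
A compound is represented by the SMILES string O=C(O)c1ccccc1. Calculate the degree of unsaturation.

Molecular formula: C7H6O2.
DoU = (2C + 2 + N − H − X) / 2, where X is the halogen count and O/S are ignored.
    = (2·7 + 2 + 0 − 6 − 0) / 2 = 10 / 2 = 5.

5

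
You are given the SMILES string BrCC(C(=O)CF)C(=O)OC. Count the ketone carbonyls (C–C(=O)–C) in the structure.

The ketone motif appears at heavy-atom position 4 in the SMILES.
Other groups present: 1 ester.
Ketone count: 1.

1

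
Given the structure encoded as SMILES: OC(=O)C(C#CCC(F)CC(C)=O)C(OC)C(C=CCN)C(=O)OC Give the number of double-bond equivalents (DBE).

6

Degree of unsaturation = (number of rings) + (number of π bonds).
Ring closures in the SMILES: 0.
π bonds: 4 double bonds (each 1 DoU), 1 triple bond (each 2 DoU) → 6 DoU from unsaturation.
Total DoU = 0 + 6 = 6.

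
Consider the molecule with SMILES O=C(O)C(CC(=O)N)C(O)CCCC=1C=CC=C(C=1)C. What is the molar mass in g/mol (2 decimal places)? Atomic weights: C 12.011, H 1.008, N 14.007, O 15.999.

First, the molecular formula is C15H21NO4 (counting implicit H from valence).
  C: 15 × 12.011 = 180.165
  H: 21 × 1.008 = 21.168
  N: 1 × 14.007 = 14.007
  O: 4 × 15.999 = 63.996
Sum: 15×12.011 + 21×1.008 + 1×14.007 + 4×15.999 = 279.336 → 279.34 g/mol.

279.34 g/mol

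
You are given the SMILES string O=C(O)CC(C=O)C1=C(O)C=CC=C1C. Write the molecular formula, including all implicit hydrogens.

Walk through each heavy atom and fill implicit hydrogens from standard valence (C 4, N 3, O 2, S 2, halogen 1):
  atom 1: O, bond orders sum to 2 (valence 2) → 0 H
  atom 2: C, bond orders sum to 4 (valence 4) → 0 H
  atom 3: O, bond orders sum to 1 (valence 2) → 1 H
  atom 4: C, bond orders sum to 2 (valence 4) → 2 H
  atom 5: C, bond orders sum to 3 (valence 4) → 1 H
  atom 6: C, bond orders sum to 3 (valence 4) → 1 H
  atom 7: O, bond orders sum to 2 (valence 2) → 0 H
  atom 8: C, bond orders sum to 4 (valence 4) → 0 H
  atom 9: C, bond orders sum to 4 (valence 4) → 0 H
  atom 10: O, bond orders sum to 1 (valence 2) → 1 H
  atom 11: C, bond orders sum to 3 (valence 4) → 1 H
  atom 12: C, bond orders sum to 3 (valence 4) → 1 H
  atom 13: C, bond orders sum to 3 (valence 4) → 1 H
  atom 14: C, bond orders sum to 4 (valence 4) → 0 H
  atom 15: C, bond orders sum to 1 (valence 4) → 3 H
Totals → C:11, H:12, O:4.

C11H12O4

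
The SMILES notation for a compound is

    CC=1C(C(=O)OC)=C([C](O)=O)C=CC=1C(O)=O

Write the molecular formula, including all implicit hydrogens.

C11H10O6

Walk through each heavy atom and fill implicit hydrogens from standard valence (C 4, N 3, O 2, S 2, halogen 1):
  atom 1: C, bond orders sum to 1 (valence 4) → 3 H
  atom 2: C, bond orders sum to 4 (valence 4) → 0 H
  atom 3: C, bond orders sum to 4 (valence 4) → 0 H
  atom 4: C, bond orders sum to 4 (valence 4) → 0 H
  atom 5: O, bond orders sum to 2 (valence 2) → 0 H
  atom 6: O, bond orders sum to 2 (valence 2) → 0 H
  atom 7: C, bond orders sum to 1 (valence 4) → 3 H
  atom 8: C, bond orders sum to 4 (valence 4) → 0 H
  atom 9: C with explicit H count 0
  atom 10: O, bond orders sum to 1 (valence 2) → 1 H
  atom 11: O, bond orders sum to 2 (valence 2) → 0 H
  atom 12: C, bond orders sum to 3 (valence 4) → 1 H
  atom 13: C, bond orders sum to 3 (valence 4) → 1 H
  atom 14: C, bond orders sum to 4 (valence 4) → 0 H
  atom 15: C, bond orders sum to 4 (valence 4) → 0 H
  atom 16: O, bond orders sum to 1 (valence 2) → 1 H
  atom 17: O, bond orders sum to 2 (valence 2) → 0 H
Totals → C:11, H:10, O:6.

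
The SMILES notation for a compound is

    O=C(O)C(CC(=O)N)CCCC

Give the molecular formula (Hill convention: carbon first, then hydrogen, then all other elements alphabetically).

C8H15NO3

Walk through each heavy atom and fill implicit hydrogens from standard valence (C 4, N 3, O 2, S 2, halogen 1):
  atom 1: O, bond orders sum to 2 (valence 2) → 0 H
  atom 2: C, bond orders sum to 4 (valence 4) → 0 H
  atom 3: O, bond orders sum to 1 (valence 2) → 1 H
  atom 4: C, bond orders sum to 3 (valence 4) → 1 H
  atom 5: C, bond orders sum to 2 (valence 4) → 2 H
  atom 6: C, bond orders sum to 4 (valence 4) → 0 H
  atom 7: O, bond orders sum to 2 (valence 2) → 0 H
  atom 8: N, bond orders sum to 1 (valence 3) → 2 H
  atom 9: C, bond orders sum to 2 (valence 4) → 2 H
  atom 10: C, bond orders sum to 2 (valence 4) → 2 H
  atom 11: C, bond orders sum to 2 (valence 4) → 2 H
  atom 12: C, bond orders sum to 1 (valence 4) → 3 H
Totals → C:8, H:15, N:1, O:3.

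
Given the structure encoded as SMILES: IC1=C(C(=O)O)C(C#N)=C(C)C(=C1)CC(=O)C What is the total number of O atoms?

3

Scan the SMILES for O atoms (remember two-letter symbols like Cl and Br are single atoms).
Oxygen count: 3.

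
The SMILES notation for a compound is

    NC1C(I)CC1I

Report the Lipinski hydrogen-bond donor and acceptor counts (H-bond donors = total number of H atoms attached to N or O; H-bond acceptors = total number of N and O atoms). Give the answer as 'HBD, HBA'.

2, 1

Donors: find every N or O and count the H atoms it carries.
  atom 1 (N): bond orders sum to 1 → 2 H
Lipinski HBD = 2.
Acceptors: N atoms = 1, O atoms = 0 → HBA = 1.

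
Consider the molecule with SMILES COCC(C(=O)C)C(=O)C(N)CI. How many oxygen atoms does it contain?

Scan the SMILES for O atoms (remember two-letter symbols like Cl and Br are single atoms).
Oxygen count: 3.

3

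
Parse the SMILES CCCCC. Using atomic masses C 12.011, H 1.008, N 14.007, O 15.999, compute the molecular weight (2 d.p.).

72.15 g/mol

First, the molecular formula is C5H12 (counting implicit H from valence).
  C: 5 × 12.011 = 60.055
  H: 12 × 1.008 = 12.096
Sum: 5×12.011 + 12×1.008 = 72.151 → 72.15 g/mol.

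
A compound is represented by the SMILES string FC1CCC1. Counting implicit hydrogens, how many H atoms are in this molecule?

Walk through each heavy atom and fill implicit hydrogens from standard valence (C 4, N 3, O 2, S 2, halogen 1):
  atom 1: F (halogen, monovalent) → 0 H
  atom 2: C, bond orders sum to 3 (valence 4) → 1 H
  atom 3: C, bond orders sum to 2 (valence 4) → 2 H
  atom 4: C, bond orders sum to 2 (valence 4) → 2 H
  atom 5: C, bond orders sum to 2 (valence 4) → 2 H
Total hydrogens: 7.

7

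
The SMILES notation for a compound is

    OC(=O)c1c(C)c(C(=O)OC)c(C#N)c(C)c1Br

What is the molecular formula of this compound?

Walk through each heavy atom and fill implicit hydrogens from standard valence (C 4, N 3, O 2, S 2, halogen 1); for lowercase aromatic atoms, an aromatic c carries 1 H when it has two neighbours and 0 H with three, and aromatic n carries 0 H:
  atom 1: O, bond orders sum to 1 (valence 2) → 1 H
  atom 2: C, bond orders sum to 4 (valence 4) → 0 H
  atom 3: O, bond orders sum to 2 (valence 2) → 0 H
  atom 4: aromatic c, 3 neighbours → 0 H
  atom 5: aromatic c, 3 neighbours → 0 H
  atom 6: C, bond orders sum to 1 (valence 4) → 3 H
  atom 7: aromatic c, 3 neighbours → 0 H
  atom 8: C, bond orders sum to 4 (valence 4) → 0 H
  atom 9: O, bond orders sum to 2 (valence 2) → 0 H
  atom 10: O, bond orders sum to 2 (valence 2) → 0 H
  atom 11: C, bond orders sum to 1 (valence 4) → 3 H
  atom 12: aromatic c, 3 neighbours → 0 H
  atom 13: C, bond orders sum to 4 (valence 4) → 0 H
  atom 14: N, bond orders sum to 3 (valence 3) → 0 H
  atom 15: aromatic c, 3 neighbours → 0 H
  atom 16: C, bond orders sum to 1 (valence 4) → 3 H
  atom 17: aromatic c, 3 neighbours → 0 H
  atom 18: Br (halogen, monovalent) → 0 H
Totals → C:12, H:10, Br:1, N:1, O:4.

C12H10BrNO4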